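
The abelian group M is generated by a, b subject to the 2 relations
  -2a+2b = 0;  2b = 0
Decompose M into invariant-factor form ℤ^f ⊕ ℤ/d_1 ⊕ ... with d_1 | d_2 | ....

rank_ℚ(R)=2; free=2−2=0
SNF(R) diag = [2, 2] → torsion [2, 2]

Answer: M ≅ ℤ/2 ⊕ ℤ/2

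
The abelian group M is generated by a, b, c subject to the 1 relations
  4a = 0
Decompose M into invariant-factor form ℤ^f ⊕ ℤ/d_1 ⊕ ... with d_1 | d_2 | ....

rank_ℚ(R)=1; free=3−1=2
SNF(R) diag = [4] → torsion [4]

Answer: M ≅ ℤ^2 ⊕ ℤ/4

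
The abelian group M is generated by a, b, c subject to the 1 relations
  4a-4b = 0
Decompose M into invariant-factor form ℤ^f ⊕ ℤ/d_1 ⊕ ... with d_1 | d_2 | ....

Answer: M ≅ ℤ^2 ⊕ ℤ/4

Derivation:
rank_ℚ(R)=1; free=3−1=2
SNF(R) diag = [4] → torsion [4]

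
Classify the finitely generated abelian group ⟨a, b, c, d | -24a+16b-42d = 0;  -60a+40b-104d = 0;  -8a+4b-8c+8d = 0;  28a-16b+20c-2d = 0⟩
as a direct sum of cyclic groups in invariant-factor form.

rank_ℚ(R)=4; free=4−4=0
SNF(R) diag = [2, 4, 4, 4] → torsion [2, 4, 4, 4]

Answer: M ≅ ℤ/2 ⊕ ℤ/4 ⊕ ℤ/4 ⊕ ℤ/4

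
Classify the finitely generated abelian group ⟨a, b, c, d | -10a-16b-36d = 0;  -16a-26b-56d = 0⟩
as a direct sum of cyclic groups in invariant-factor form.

Answer: M ≅ ℤ^2 ⊕ ℤ/2 ⊕ ℤ/2

Derivation:
rank_ℚ(R)=2; free=4−2=2
SNF(R) diag = [2, 2] → torsion [2, 2]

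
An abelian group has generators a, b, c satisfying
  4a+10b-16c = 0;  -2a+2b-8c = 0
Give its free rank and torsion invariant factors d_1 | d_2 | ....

rank_ℚ(R)=2; free=3−2=1
SNF(R) diag = [2, 2] → torsion [2, 2]

Answer: M ≅ ℤ^1 ⊕ ℤ/2 ⊕ ℤ/2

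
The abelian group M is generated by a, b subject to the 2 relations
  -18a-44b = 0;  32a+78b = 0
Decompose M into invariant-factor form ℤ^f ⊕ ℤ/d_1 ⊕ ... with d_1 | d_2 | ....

Answer: M ≅ ℤ/2 ⊕ ℤ/2

Derivation:
rank_ℚ(R)=2; free=2−2=0
SNF(R) diag = [2, 2] → torsion [2, 2]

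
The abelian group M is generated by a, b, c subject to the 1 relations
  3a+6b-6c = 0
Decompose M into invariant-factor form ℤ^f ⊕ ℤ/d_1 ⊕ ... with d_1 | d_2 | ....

rank_ℚ(R)=1; free=3−1=2
SNF(R) diag = [3] → torsion [3]

Answer: M ≅ ℤ^2 ⊕ ℤ/3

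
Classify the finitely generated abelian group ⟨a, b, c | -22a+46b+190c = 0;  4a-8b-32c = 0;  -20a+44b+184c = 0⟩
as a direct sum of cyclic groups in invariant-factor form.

rank_ℚ(R)=3; free=3−3=0
SNF(R) diag = [2, 4, 4] → torsion [2, 4, 4]

Answer: M ≅ ℤ/2 ⊕ ℤ/4 ⊕ ℤ/4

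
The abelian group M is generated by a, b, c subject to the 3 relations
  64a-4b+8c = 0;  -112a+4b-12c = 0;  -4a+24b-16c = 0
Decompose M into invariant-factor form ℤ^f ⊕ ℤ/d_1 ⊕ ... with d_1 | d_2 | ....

rank_ℚ(R)=3; free=3−3=0
SNF(R) diag = [4, 4, 4] → torsion [4, 4, 4]

Answer: M ≅ ℤ/4 ⊕ ℤ/4 ⊕ ℤ/4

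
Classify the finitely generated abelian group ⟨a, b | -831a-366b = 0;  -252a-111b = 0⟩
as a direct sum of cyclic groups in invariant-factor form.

rank_ℚ(R)=2; free=2−2=0
SNF(R) diag = [3, 3] → torsion [3, 3]

Answer: M ≅ ℤ/3 ⊕ ℤ/3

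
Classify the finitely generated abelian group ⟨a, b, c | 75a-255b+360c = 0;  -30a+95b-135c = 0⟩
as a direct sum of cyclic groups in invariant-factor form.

Answer: M ≅ ℤ^1 ⊕ ℤ/5 ⊕ ℤ/15

Derivation:
rank_ℚ(R)=2; free=3−2=1
SNF(R) diag = [5, 15] → torsion [5, 15]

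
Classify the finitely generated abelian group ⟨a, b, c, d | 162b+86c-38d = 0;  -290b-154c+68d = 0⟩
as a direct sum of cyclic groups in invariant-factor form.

Answer: M ≅ ℤ^2 ⊕ ℤ/2 ⊕ ℤ/2

Derivation:
rank_ℚ(R)=2; free=4−2=2
SNF(R) diag = [2, 2] → torsion [2, 2]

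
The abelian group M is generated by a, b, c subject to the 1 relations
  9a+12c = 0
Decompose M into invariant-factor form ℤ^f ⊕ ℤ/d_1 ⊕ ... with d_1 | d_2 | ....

rank_ℚ(R)=1; free=3−1=2
SNF(R) diag = [3] → torsion [3]

Answer: M ≅ ℤ^2 ⊕ ℤ/3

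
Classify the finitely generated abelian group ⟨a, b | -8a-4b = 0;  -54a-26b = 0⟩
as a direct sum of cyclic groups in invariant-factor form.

rank_ℚ(R)=2; free=2−2=0
SNF(R) diag = [2, 4] → torsion [2, 4]

Answer: M ≅ ℤ/2 ⊕ ℤ/4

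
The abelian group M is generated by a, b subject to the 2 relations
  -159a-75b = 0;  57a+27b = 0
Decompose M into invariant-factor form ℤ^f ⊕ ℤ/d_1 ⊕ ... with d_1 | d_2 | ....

Answer: M ≅ ℤ/3 ⊕ ℤ/6

Derivation:
rank_ℚ(R)=2; free=2−2=0
SNF(R) diag = [3, 6] → torsion [3, 6]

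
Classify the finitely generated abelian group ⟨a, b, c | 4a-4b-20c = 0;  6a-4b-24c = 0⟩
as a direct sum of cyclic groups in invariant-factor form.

rank_ℚ(R)=2; free=3−2=1
SNF(R) diag = [2, 4] → torsion [2, 4]

Answer: M ≅ ℤ^1 ⊕ ℤ/2 ⊕ ℤ/4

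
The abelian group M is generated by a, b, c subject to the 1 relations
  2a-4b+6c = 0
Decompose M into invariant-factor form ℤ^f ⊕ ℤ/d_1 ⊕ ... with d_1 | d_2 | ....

rank_ℚ(R)=1; free=3−1=2
SNF(R) diag = [2] → torsion [2]

Answer: M ≅ ℤ^2 ⊕ ℤ/2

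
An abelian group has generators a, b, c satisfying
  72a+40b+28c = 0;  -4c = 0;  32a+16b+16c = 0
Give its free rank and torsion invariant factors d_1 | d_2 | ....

rank_ℚ(R)=3; free=3−3=0
SNF(R) diag = [4, 8, 16] → torsion [4, 8, 16]

Answer: M ≅ ℤ/4 ⊕ ℤ/8 ⊕ ℤ/16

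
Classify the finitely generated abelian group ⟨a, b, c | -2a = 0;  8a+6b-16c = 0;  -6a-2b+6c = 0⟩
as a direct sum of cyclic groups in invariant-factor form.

Answer: M ≅ ℤ/2 ⊕ ℤ/2 ⊕ ℤ/2

Derivation:
rank_ℚ(R)=3; free=3−3=0
SNF(R) diag = [2, 2, 2] → torsion [2, 2, 2]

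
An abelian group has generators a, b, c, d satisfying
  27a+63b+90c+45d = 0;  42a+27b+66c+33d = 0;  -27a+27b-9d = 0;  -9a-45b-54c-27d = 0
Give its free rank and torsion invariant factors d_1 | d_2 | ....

rank_ℚ(R)=4; free=4−4=0
SNF(R) diag = [3, 9, 18, 36] → torsion [3, 9, 18, 36]

Answer: M ≅ ℤ/3 ⊕ ℤ/9 ⊕ ℤ/18 ⊕ ℤ/36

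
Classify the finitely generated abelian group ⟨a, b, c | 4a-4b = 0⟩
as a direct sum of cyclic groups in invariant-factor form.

rank_ℚ(R)=1; free=3−1=2
SNF(R) diag = [4] → torsion [4]

Answer: M ≅ ℤ^2 ⊕ ℤ/4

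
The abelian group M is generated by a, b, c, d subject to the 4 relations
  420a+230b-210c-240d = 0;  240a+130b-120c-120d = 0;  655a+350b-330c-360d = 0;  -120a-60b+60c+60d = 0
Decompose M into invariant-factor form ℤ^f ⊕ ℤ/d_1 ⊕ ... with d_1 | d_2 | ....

Answer: M ≅ ℤ/5 ⊕ ℤ/10 ⊕ ℤ/30 ⊕ ℤ/60

Derivation:
rank_ℚ(R)=4; free=4−4=0
SNF(R) diag = [5, 10, 30, 60] → torsion [5, 10, 30, 60]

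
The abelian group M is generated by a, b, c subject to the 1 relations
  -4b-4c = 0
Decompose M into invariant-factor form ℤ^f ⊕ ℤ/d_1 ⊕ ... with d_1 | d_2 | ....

Answer: M ≅ ℤ^2 ⊕ ℤ/4

Derivation:
rank_ℚ(R)=1; free=3−1=2
SNF(R) diag = [4] → torsion [4]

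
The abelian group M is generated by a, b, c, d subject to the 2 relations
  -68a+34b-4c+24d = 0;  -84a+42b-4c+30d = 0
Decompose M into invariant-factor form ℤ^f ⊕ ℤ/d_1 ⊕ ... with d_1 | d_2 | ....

Answer: M ≅ ℤ^2 ⊕ ℤ/2 ⊕ ℤ/2

Derivation:
rank_ℚ(R)=2; free=4−2=2
SNF(R) diag = [2, 2] → torsion [2, 2]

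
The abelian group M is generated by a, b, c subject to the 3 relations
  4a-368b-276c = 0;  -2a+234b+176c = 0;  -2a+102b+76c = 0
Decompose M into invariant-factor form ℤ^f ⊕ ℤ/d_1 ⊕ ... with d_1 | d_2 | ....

rank_ℚ(R)=3; free=3−3=0
SNF(R) diag = [2, 4, 8] → torsion [2, 4, 8]

Answer: M ≅ ℤ/2 ⊕ ℤ/4 ⊕ ℤ/8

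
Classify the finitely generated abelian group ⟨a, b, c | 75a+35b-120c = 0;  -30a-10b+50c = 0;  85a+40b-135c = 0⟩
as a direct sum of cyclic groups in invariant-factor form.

rank_ℚ(R)=3; free=3−3=0
SNF(R) diag = [5, 5, 10] → torsion [5, 5, 10]

Answer: M ≅ ℤ/5 ⊕ ℤ/5 ⊕ ℤ/10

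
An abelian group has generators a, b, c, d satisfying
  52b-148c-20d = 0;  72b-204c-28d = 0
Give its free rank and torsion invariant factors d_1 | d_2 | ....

rank_ℚ(R)=2; free=4−2=2
SNF(R) diag = [4, 4] → torsion [4, 4]

Answer: M ≅ ℤ^2 ⊕ ℤ/4 ⊕ ℤ/4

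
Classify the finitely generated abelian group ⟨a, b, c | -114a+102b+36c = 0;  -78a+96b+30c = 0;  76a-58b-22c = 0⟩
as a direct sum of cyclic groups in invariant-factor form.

Answer: M ≅ ℤ/2 ⊕ ℤ/6 ⊕ ℤ/12

Derivation:
rank_ℚ(R)=3; free=3−3=0
SNF(R) diag = [2, 6, 12] → torsion [2, 6, 12]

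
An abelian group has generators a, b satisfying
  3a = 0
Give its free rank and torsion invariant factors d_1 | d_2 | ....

rank_ℚ(R)=1; free=2−1=1
SNF(R) diag = [3] → torsion [3]

Answer: M ≅ ℤ^1 ⊕ ℤ/3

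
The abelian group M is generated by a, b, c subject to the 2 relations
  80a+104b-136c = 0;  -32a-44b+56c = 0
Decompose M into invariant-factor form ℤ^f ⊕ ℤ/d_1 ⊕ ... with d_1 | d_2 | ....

Answer: M ≅ ℤ^1 ⊕ ℤ/4 ⊕ ℤ/8

Derivation:
rank_ℚ(R)=2; free=3−2=1
SNF(R) diag = [4, 8] → torsion [4, 8]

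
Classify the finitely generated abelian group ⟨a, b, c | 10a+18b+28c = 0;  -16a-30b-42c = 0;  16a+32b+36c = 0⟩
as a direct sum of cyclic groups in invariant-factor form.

Answer: M ≅ ℤ/2 ⊕ ℤ/2 ⊕ ℤ/4

Derivation:
rank_ℚ(R)=3; free=3−3=0
SNF(R) diag = [2, 2, 4] → torsion [2, 2, 4]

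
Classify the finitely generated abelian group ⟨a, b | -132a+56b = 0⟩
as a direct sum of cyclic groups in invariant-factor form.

rank_ℚ(R)=1; free=2−1=1
SNF(R) diag = [4] → torsion [4]

Answer: M ≅ ℤ^1 ⊕ ℤ/4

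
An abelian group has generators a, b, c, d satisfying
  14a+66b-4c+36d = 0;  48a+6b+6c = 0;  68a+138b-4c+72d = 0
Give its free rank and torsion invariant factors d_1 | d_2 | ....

rank_ℚ(R)=3; free=4−3=1
SNF(R) diag = [2, 6, 18] → torsion [2, 6, 18]

Answer: M ≅ ℤ^1 ⊕ ℤ/2 ⊕ ℤ/6 ⊕ ℤ/18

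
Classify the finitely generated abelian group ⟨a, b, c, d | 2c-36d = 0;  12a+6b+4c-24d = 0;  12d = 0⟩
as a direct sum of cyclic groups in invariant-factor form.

rank_ℚ(R)=3; free=4−3=1
SNF(R) diag = [2, 6, 12] → torsion [2, 6, 12]

Answer: M ≅ ℤ^1 ⊕ ℤ/2 ⊕ ℤ/6 ⊕ ℤ/12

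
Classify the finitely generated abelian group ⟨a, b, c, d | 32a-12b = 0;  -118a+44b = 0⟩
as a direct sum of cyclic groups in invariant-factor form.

Answer: M ≅ ℤ^2 ⊕ ℤ/2 ⊕ ℤ/4

Derivation:
rank_ℚ(R)=2; free=4−2=2
SNF(R) diag = [2, 4] → torsion [2, 4]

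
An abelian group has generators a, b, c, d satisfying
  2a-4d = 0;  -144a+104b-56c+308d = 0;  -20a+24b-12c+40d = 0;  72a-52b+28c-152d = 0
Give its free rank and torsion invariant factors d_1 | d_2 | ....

rank_ℚ(R)=4; free=4−4=0
SNF(R) diag = [2, 4, 4, 12] → torsion [2, 4, 4, 12]

Answer: M ≅ ℤ/2 ⊕ ℤ/4 ⊕ ℤ/4 ⊕ ℤ/12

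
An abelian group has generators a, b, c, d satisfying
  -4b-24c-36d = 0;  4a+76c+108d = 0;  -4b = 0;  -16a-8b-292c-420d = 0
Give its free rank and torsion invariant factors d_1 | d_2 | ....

Answer: M ≅ ℤ/4 ⊕ ℤ/4 ⊕ ℤ/12 ⊕ ℤ/12

Derivation:
rank_ℚ(R)=4; free=4−4=0
SNF(R) diag = [4, 4, 12, 12] → torsion [4, 4, 12, 12]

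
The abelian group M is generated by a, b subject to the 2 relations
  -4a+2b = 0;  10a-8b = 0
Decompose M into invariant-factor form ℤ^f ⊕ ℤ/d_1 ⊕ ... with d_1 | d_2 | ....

Answer: M ≅ ℤ/2 ⊕ ℤ/6

Derivation:
rank_ℚ(R)=2; free=2−2=0
SNF(R) diag = [2, 6] → torsion [2, 6]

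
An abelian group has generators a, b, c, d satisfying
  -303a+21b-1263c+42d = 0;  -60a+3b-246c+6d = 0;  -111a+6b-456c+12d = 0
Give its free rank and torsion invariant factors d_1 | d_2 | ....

rank_ℚ(R)=3; free=4−3=1
SNF(R) diag = [3, 9, 9] → torsion [3, 9, 9]

Answer: M ≅ ℤ^1 ⊕ ℤ/3 ⊕ ℤ/9 ⊕ ℤ/9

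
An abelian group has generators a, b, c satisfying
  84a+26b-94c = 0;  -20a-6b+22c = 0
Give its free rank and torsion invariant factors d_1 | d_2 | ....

Answer: M ≅ ℤ^1 ⊕ ℤ/2 ⊕ ℤ/4

Derivation:
rank_ℚ(R)=2; free=3−2=1
SNF(R) diag = [2, 4] → torsion [2, 4]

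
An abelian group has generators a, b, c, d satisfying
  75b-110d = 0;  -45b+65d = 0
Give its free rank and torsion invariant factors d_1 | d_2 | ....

rank_ℚ(R)=2; free=4−2=2
SNF(R) diag = [5, 15] → torsion [5, 15]

Answer: M ≅ ℤ^2 ⊕ ℤ/5 ⊕ ℤ/15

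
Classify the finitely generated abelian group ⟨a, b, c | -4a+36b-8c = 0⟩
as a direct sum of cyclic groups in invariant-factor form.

rank_ℚ(R)=1; free=3−1=2
SNF(R) diag = [4] → torsion [4]

Answer: M ≅ ℤ^2 ⊕ ℤ/4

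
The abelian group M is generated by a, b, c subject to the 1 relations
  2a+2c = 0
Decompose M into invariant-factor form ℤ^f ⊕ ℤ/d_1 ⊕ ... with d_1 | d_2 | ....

Answer: M ≅ ℤ^2 ⊕ ℤ/2

Derivation:
rank_ℚ(R)=1; free=3−1=2
SNF(R) diag = [2] → torsion [2]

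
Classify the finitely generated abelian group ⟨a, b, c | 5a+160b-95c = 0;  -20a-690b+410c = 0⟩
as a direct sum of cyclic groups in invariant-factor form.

Answer: M ≅ ℤ^1 ⊕ ℤ/5 ⊕ ℤ/10

Derivation:
rank_ℚ(R)=2; free=3−2=1
SNF(R) diag = [5, 10] → torsion [5, 10]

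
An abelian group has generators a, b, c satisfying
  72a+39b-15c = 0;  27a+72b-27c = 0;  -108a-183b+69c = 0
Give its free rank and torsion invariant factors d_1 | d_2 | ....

Answer: M ≅ ℤ/3 ⊕ ℤ/9 ⊕ ℤ/18

Derivation:
rank_ℚ(R)=3; free=3−3=0
SNF(R) diag = [3, 9, 18] → torsion [3, 9, 18]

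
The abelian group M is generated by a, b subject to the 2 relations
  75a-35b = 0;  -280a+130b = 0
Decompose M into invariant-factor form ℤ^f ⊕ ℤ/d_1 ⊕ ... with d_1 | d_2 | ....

rank_ℚ(R)=2; free=2−2=0
SNF(R) diag = [5, 10] → torsion [5, 10]

Answer: M ≅ ℤ/5 ⊕ ℤ/10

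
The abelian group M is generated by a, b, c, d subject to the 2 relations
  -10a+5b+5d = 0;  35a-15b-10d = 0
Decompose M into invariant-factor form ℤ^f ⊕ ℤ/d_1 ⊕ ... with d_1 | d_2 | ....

Answer: M ≅ ℤ^2 ⊕ ℤ/5 ⊕ ℤ/5

Derivation:
rank_ℚ(R)=2; free=4−2=2
SNF(R) diag = [5, 5] → torsion [5, 5]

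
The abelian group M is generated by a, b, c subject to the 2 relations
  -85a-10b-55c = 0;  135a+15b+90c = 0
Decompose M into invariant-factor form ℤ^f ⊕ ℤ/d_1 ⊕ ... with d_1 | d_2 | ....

Answer: M ≅ ℤ^1 ⊕ ℤ/5 ⊕ ℤ/15

Derivation:
rank_ℚ(R)=2; free=3−2=1
SNF(R) diag = [5, 15] → torsion [5, 15]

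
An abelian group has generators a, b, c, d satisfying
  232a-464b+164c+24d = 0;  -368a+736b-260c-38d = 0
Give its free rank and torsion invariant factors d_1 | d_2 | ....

rank_ℚ(R)=2; free=4−2=2
SNF(R) diag = [2, 4] → torsion [2, 4]

Answer: M ≅ ℤ^2 ⊕ ℤ/2 ⊕ ℤ/4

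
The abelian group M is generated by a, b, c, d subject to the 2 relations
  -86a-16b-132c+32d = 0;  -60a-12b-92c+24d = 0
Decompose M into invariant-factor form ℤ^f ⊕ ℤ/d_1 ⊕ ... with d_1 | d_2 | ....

Answer: M ≅ ℤ^2 ⊕ ℤ/2 ⊕ ℤ/4

Derivation:
rank_ℚ(R)=2; free=4−2=2
SNF(R) diag = [2, 4] → torsion [2, 4]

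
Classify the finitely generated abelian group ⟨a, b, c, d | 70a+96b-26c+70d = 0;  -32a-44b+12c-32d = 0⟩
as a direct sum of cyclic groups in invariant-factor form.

Answer: M ≅ ℤ^2 ⊕ ℤ/2 ⊕ ℤ/4

Derivation:
rank_ℚ(R)=2; free=4−2=2
SNF(R) diag = [2, 4] → torsion [2, 4]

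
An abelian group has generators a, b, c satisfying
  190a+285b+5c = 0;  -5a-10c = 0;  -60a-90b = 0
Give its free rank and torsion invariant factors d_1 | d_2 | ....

rank_ℚ(R)=3; free=3−3=0
SNF(R) diag = [5, 15, 30] → torsion [5, 15, 30]

Answer: M ≅ ℤ/5 ⊕ ℤ/15 ⊕ ℤ/30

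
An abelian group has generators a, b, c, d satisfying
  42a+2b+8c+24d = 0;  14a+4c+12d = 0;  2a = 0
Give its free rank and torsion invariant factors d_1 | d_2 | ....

Answer: M ≅ ℤ^1 ⊕ ℤ/2 ⊕ ℤ/2 ⊕ ℤ/4

Derivation:
rank_ℚ(R)=3; free=4−3=1
SNF(R) diag = [2, 2, 4] → torsion [2, 2, 4]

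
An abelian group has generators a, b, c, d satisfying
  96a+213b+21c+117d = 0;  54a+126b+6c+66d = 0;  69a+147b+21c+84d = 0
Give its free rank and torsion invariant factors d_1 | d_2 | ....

Answer: M ≅ ℤ^1 ⊕ ℤ/3 ⊕ ℤ/3 ⊕ ℤ/6

Derivation:
rank_ℚ(R)=3; free=4−3=1
SNF(R) diag = [3, 3, 6] → torsion [3, 3, 6]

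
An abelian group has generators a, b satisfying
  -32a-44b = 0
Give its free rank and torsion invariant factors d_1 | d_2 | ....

rank_ℚ(R)=1; free=2−1=1
SNF(R) diag = [4] → torsion [4]

Answer: M ≅ ℤ^1 ⊕ ℤ/4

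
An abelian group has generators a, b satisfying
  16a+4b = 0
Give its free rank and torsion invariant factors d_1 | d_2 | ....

rank_ℚ(R)=1; free=2−1=1
SNF(R) diag = [4] → torsion [4]

Answer: M ≅ ℤ^1 ⊕ ℤ/4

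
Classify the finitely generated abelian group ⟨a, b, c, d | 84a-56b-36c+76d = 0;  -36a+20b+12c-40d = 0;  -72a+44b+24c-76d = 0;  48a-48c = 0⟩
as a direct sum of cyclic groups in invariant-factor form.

Answer: M ≅ ℤ/4 ⊕ ℤ/12 ⊕ ℤ/24 ⊕ ℤ/48

Derivation:
rank_ℚ(R)=4; free=4−4=0
SNF(R) diag = [4, 12, 24, 48] → torsion [4, 12, 24, 48]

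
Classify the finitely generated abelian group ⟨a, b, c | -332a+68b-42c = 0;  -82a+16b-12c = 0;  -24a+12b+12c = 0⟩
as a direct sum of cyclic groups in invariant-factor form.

Answer: M ≅ ℤ/2 ⊕ ℤ/6 ⊕ ℤ/12

Derivation:
rank_ℚ(R)=3; free=3−3=0
SNF(R) diag = [2, 6, 12] → torsion [2, 6, 12]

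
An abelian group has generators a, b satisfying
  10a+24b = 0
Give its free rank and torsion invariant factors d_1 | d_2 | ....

rank_ℚ(R)=1; free=2−1=1
SNF(R) diag = [2] → torsion [2]

Answer: M ≅ ℤ^1 ⊕ ℤ/2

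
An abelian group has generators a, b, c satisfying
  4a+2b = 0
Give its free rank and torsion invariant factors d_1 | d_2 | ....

rank_ℚ(R)=1; free=3−1=2
SNF(R) diag = [2] → torsion [2]

Answer: M ≅ ℤ^2 ⊕ ℤ/2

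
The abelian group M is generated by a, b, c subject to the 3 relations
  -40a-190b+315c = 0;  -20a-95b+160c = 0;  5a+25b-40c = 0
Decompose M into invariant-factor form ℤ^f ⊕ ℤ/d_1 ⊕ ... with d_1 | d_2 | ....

rank_ℚ(R)=3; free=3−3=0
SNF(R) diag = [5, 5, 5] → torsion [5, 5, 5]

Answer: M ≅ ℤ/5 ⊕ ℤ/5 ⊕ ℤ/5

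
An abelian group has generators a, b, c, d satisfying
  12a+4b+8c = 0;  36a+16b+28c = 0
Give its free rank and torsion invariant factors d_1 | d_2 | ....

rank_ℚ(R)=2; free=4−2=2
SNF(R) diag = [4, 4] → torsion [4, 4]

Answer: M ≅ ℤ^2 ⊕ ℤ/4 ⊕ ℤ/4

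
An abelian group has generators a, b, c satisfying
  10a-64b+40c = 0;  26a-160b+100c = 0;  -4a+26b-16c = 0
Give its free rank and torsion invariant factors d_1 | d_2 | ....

Answer: M ≅ ℤ/2 ⊕ ℤ/2 ⊕ ℤ/4

Derivation:
rank_ℚ(R)=3; free=3−3=0
SNF(R) diag = [2, 2, 4] → torsion [2, 2, 4]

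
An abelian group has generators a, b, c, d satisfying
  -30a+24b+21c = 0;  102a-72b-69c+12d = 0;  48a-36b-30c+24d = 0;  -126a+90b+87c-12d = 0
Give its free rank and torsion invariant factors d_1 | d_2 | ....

rank_ℚ(R)=4; free=4−4=0
SNF(R) diag = [3, 6, 12, 36] → torsion [3, 6, 12, 36]

Answer: M ≅ ℤ/3 ⊕ ℤ/6 ⊕ ℤ/12 ⊕ ℤ/36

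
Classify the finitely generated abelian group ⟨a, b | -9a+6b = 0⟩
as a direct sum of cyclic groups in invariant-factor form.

rank_ℚ(R)=1; free=2−1=1
SNF(R) diag = [3] → torsion [3]

Answer: M ≅ ℤ^1 ⊕ ℤ/3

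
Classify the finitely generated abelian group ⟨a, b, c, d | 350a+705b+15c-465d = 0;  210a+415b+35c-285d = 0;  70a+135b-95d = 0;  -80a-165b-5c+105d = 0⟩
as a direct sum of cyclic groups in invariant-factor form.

Answer: M ≅ ℤ/5 ⊕ ℤ/5 ⊕ ℤ/10 ⊕ ℤ/10

Derivation:
rank_ℚ(R)=4; free=4−4=0
SNF(R) diag = [5, 5, 10, 10] → torsion [5, 5, 10, 10]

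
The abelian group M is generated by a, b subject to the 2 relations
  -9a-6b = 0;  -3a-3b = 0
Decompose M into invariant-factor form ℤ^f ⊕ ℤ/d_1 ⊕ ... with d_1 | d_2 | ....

Answer: M ≅ ℤ/3 ⊕ ℤ/3

Derivation:
rank_ℚ(R)=2; free=2−2=0
SNF(R) diag = [3, 3] → torsion [3, 3]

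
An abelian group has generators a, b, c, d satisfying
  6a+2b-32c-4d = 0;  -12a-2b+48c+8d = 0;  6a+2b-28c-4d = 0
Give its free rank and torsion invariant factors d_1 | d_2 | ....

rank_ℚ(R)=3; free=4−3=1
SNF(R) diag = [2, 2, 4] → torsion [2, 2, 4]

Answer: M ≅ ℤ^1 ⊕ ℤ/2 ⊕ ℤ/2 ⊕ ℤ/4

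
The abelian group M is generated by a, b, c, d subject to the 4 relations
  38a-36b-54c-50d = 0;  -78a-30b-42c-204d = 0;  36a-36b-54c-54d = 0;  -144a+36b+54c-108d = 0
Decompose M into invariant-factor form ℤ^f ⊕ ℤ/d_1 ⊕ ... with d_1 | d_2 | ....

Answer: M ≅ ℤ/2 ⊕ ℤ/6 ⊕ ℤ/18 ⊕ ℤ/54

Derivation:
rank_ℚ(R)=4; free=4−4=0
SNF(R) diag = [2, 6, 18, 54] → torsion [2, 6, 18, 54]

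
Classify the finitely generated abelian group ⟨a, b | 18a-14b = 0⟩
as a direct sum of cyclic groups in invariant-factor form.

Answer: M ≅ ℤ^1 ⊕ ℤ/2

Derivation:
rank_ℚ(R)=1; free=2−1=1
SNF(R) diag = [2] → torsion [2]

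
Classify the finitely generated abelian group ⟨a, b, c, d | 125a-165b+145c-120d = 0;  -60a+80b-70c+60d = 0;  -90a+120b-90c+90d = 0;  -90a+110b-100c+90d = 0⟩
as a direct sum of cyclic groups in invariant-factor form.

rank_ℚ(R)=4; free=4−4=0
SNF(R) diag = [5, 10, 30, 30] → torsion [5, 10, 30, 30]

Answer: M ≅ ℤ/5 ⊕ ℤ/10 ⊕ ℤ/30 ⊕ ℤ/30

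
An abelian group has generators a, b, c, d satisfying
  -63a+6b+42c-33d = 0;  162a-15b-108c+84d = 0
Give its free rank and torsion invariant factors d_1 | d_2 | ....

rank_ℚ(R)=2; free=4−2=2
SNF(R) diag = [3, 3] → torsion [3, 3]

Answer: M ≅ ℤ^2 ⊕ ℤ/3 ⊕ ℤ/3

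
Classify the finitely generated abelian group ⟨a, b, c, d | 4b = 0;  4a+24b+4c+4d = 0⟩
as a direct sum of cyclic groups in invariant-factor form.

Answer: M ≅ ℤ^2 ⊕ ℤ/4 ⊕ ℤ/4

Derivation:
rank_ℚ(R)=2; free=4−2=2
SNF(R) diag = [4, 4] → torsion [4, 4]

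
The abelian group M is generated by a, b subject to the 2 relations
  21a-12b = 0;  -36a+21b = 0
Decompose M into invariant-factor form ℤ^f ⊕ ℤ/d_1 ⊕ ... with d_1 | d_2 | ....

rank_ℚ(R)=2; free=2−2=0
SNF(R) diag = [3, 3] → torsion [3, 3]

Answer: M ≅ ℤ/3 ⊕ ℤ/3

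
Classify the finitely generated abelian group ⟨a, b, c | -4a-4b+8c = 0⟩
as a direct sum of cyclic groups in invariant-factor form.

rank_ℚ(R)=1; free=3−1=2
SNF(R) diag = [4] → torsion [4]

Answer: M ≅ ℤ^2 ⊕ ℤ/4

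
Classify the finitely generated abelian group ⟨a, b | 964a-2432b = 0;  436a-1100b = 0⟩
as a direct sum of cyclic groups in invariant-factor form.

Answer: M ≅ ℤ/4 ⊕ ℤ/12

Derivation:
rank_ℚ(R)=2; free=2−2=0
SNF(R) diag = [4, 12] → torsion [4, 12]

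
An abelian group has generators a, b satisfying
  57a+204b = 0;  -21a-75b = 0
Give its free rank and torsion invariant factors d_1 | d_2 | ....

rank_ℚ(R)=2; free=2−2=0
SNF(R) diag = [3, 3] → torsion [3, 3]

Answer: M ≅ ℤ/3 ⊕ ℤ/3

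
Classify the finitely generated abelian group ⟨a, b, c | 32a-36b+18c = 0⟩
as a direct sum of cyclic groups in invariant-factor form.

Answer: M ≅ ℤ^2 ⊕ ℤ/2

Derivation:
rank_ℚ(R)=1; free=3−1=2
SNF(R) diag = [2] → torsion [2]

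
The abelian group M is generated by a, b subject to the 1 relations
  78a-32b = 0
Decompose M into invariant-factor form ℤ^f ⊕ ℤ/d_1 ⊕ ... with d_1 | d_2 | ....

rank_ℚ(R)=1; free=2−1=1
SNF(R) diag = [2] → torsion [2]

Answer: M ≅ ℤ^1 ⊕ ℤ/2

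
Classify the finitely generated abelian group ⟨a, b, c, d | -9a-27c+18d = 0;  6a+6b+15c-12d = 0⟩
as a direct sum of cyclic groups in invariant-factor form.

Answer: M ≅ ℤ^2 ⊕ ℤ/3 ⊕ ℤ/9

Derivation:
rank_ℚ(R)=2; free=4−2=2
SNF(R) diag = [3, 9] → torsion [3, 9]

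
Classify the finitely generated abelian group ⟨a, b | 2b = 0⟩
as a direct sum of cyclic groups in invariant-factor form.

rank_ℚ(R)=1; free=2−1=1
SNF(R) diag = [2] → torsion [2]

Answer: M ≅ ℤ^1 ⊕ ℤ/2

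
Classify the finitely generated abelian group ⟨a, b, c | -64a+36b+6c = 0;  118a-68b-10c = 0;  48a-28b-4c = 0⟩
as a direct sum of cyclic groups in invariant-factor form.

Answer: M ≅ ℤ/2 ⊕ ℤ/2 ⊕ ℤ/4

Derivation:
rank_ℚ(R)=3; free=3−3=0
SNF(R) diag = [2, 2, 4] → torsion [2, 2, 4]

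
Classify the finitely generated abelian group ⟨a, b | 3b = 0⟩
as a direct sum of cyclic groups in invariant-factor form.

Answer: M ≅ ℤ^1 ⊕ ℤ/3

Derivation:
rank_ℚ(R)=1; free=2−1=1
SNF(R) diag = [3] → torsion [3]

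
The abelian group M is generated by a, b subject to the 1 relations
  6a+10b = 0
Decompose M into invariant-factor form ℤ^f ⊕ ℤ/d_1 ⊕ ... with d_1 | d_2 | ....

rank_ℚ(R)=1; free=2−1=1
SNF(R) diag = [2] → torsion [2]

Answer: M ≅ ℤ^1 ⊕ ℤ/2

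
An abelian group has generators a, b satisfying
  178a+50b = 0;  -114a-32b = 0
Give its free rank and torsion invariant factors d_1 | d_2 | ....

rank_ℚ(R)=2; free=2−2=0
SNF(R) diag = [2, 2] → torsion [2, 2]

Answer: M ≅ ℤ/2 ⊕ ℤ/2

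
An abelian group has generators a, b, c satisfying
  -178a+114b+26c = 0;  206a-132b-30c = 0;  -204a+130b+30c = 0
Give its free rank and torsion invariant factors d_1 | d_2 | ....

Answer: M ≅ ℤ/2 ⊕ ℤ/2 ⊕ ℤ/2

Derivation:
rank_ℚ(R)=3; free=3−3=0
SNF(R) diag = [2, 2, 2] → torsion [2, 2, 2]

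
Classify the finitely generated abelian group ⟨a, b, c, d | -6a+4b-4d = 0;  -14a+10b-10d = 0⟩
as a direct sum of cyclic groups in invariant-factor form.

rank_ℚ(R)=2; free=4−2=2
SNF(R) diag = [2, 2] → torsion [2, 2]

Answer: M ≅ ℤ^2 ⊕ ℤ/2 ⊕ ℤ/2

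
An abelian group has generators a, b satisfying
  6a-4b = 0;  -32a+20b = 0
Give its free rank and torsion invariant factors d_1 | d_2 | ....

rank_ℚ(R)=2; free=2−2=0
SNF(R) diag = [2, 4] → torsion [2, 4]

Answer: M ≅ ℤ/2 ⊕ ℤ/4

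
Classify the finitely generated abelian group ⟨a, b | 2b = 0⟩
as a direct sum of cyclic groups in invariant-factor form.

Answer: M ≅ ℤ^1 ⊕ ℤ/2

Derivation:
rank_ℚ(R)=1; free=2−1=1
SNF(R) diag = [2] → torsion [2]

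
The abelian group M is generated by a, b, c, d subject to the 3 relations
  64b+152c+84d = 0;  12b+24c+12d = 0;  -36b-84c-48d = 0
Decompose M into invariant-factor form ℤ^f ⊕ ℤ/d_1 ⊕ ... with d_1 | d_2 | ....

rank_ℚ(R)=3; free=4−3=1
SNF(R) diag = [4, 12, 12] → torsion [4, 12, 12]

Answer: M ≅ ℤ^1 ⊕ ℤ/4 ⊕ ℤ/12 ⊕ ℤ/12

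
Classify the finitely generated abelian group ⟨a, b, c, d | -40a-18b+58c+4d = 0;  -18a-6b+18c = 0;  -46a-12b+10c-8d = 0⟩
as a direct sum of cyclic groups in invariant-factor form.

Answer: M ≅ ℤ^1 ⊕ ℤ/2 ⊕ ℤ/6 ⊕ ℤ/18

Derivation:
rank_ℚ(R)=3; free=4−3=1
SNF(R) diag = [2, 6, 18] → torsion [2, 6, 18]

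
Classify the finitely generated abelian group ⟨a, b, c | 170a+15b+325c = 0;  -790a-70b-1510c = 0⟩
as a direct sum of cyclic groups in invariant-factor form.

Answer: M ≅ ℤ^1 ⊕ ℤ/5 ⊕ ℤ/10

Derivation:
rank_ℚ(R)=2; free=3−2=1
SNF(R) diag = [5, 10] → torsion [5, 10]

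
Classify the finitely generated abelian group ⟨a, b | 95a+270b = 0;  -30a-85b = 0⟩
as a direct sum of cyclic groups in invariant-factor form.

Answer: M ≅ ℤ/5 ⊕ ℤ/5

Derivation:
rank_ℚ(R)=2; free=2−2=0
SNF(R) diag = [5, 5] → torsion [5, 5]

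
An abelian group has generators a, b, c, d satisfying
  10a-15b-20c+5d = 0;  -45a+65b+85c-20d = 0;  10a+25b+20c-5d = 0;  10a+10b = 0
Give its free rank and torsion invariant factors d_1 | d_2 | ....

rank_ℚ(R)=4; free=4−4=0
SNF(R) diag = [5, 5, 10, 10] → torsion [5, 5, 10, 10]

Answer: M ≅ ℤ/5 ⊕ ℤ/5 ⊕ ℤ/10 ⊕ ℤ/10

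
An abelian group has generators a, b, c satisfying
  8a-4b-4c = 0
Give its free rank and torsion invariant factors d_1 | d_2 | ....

Answer: M ≅ ℤ^2 ⊕ ℤ/4

Derivation:
rank_ℚ(R)=1; free=3−1=2
SNF(R) diag = [4] → torsion [4]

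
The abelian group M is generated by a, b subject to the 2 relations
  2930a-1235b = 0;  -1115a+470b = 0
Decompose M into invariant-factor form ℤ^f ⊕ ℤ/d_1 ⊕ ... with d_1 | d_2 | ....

rank_ℚ(R)=2; free=2−2=0
SNF(R) diag = [5, 15] → torsion [5, 15]

Answer: M ≅ ℤ/5 ⊕ ℤ/15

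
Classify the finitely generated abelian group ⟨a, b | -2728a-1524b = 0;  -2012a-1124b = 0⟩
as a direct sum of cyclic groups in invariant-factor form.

rank_ℚ(R)=2; free=2−2=0
SNF(R) diag = [4, 4] → torsion [4, 4]

Answer: M ≅ ℤ/4 ⊕ ℤ/4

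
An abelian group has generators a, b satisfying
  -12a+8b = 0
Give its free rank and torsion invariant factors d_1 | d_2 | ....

Answer: M ≅ ℤ^1 ⊕ ℤ/4

Derivation:
rank_ℚ(R)=1; free=2−1=1
SNF(R) diag = [4] → torsion [4]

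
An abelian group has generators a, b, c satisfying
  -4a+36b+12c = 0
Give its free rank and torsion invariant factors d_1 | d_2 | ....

rank_ℚ(R)=1; free=3−1=2
SNF(R) diag = [4] → torsion [4]

Answer: M ≅ ℤ^2 ⊕ ℤ/4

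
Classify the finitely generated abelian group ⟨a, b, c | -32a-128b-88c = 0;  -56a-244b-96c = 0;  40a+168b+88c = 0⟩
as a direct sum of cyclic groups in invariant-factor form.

Answer: M ≅ ℤ/4 ⊕ ℤ/8 ⊕ ℤ/24

Derivation:
rank_ℚ(R)=3; free=3−3=0
SNF(R) diag = [4, 8, 24] → torsion [4, 8, 24]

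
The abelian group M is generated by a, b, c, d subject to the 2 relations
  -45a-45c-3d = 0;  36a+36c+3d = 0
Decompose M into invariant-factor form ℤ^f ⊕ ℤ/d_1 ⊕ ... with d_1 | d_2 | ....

rank_ℚ(R)=2; free=4−2=2
SNF(R) diag = [3, 9] → torsion [3, 9]

Answer: M ≅ ℤ^2 ⊕ ℤ/3 ⊕ ℤ/9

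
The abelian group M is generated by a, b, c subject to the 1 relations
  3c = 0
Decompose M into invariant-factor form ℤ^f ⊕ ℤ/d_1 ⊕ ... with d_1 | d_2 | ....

rank_ℚ(R)=1; free=3−1=2
SNF(R) diag = [3] → torsion [3]

Answer: M ≅ ℤ^2 ⊕ ℤ/3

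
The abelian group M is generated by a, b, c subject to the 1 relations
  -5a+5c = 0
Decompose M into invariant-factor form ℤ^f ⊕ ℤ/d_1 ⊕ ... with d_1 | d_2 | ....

Answer: M ≅ ℤ^2 ⊕ ℤ/5

Derivation:
rank_ℚ(R)=1; free=3−1=2
SNF(R) diag = [5] → torsion [5]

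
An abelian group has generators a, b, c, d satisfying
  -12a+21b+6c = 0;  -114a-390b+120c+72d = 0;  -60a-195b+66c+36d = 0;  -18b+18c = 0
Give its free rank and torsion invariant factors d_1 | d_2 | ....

Answer: M ≅ ℤ/3 ⊕ ℤ/6 ⊕ ℤ/18 ⊕ ℤ/36

Derivation:
rank_ℚ(R)=4; free=4−4=0
SNF(R) diag = [3, 6, 18, 36] → torsion [3, 6, 18, 36]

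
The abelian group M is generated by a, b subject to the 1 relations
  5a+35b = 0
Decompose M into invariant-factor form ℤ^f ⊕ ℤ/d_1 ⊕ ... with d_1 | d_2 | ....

rank_ℚ(R)=1; free=2−1=1
SNF(R) diag = [5] → torsion [5]

Answer: M ≅ ℤ^1 ⊕ ℤ/5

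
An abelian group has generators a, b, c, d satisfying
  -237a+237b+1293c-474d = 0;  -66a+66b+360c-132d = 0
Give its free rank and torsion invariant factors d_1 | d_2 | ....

Answer: M ≅ ℤ^2 ⊕ ℤ/3 ⊕ ℤ/6

Derivation:
rank_ℚ(R)=2; free=4−2=2
SNF(R) diag = [3, 6] → torsion [3, 6]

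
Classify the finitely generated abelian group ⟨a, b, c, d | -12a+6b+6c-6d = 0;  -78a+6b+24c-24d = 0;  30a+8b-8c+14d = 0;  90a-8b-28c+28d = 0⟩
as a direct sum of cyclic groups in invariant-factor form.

rank_ℚ(R)=4; free=4−4=0
SNF(R) diag = [2, 6, 6, 6] → torsion [2, 6, 6, 6]

Answer: M ≅ ℤ/2 ⊕ ℤ/6 ⊕ ℤ/6 ⊕ ℤ/6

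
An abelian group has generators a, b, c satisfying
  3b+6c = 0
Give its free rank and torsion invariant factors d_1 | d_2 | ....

Answer: M ≅ ℤ^2 ⊕ ℤ/3

Derivation:
rank_ℚ(R)=1; free=3−1=2
SNF(R) diag = [3] → torsion [3]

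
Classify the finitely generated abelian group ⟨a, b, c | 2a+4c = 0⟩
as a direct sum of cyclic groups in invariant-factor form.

rank_ℚ(R)=1; free=3−1=2
SNF(R) diag = [2] → torsion [2]

Answer: M ≅ ℤ^2 ⊕ ℤ/2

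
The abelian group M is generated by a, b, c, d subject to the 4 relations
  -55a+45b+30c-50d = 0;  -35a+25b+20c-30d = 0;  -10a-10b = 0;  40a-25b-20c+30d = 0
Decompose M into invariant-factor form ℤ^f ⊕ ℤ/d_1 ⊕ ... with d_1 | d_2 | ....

Answer: M ≅ ℤ/5 ⊕ ℤ/5 ⊕ ℤ/10 ⊕ ℤ/20

Derivation:
rank_ℚ(R)=4; free=4−4=0
SNF(R) diag = [5, 5, 10, 20] → torsion [5, 5, 10, 20]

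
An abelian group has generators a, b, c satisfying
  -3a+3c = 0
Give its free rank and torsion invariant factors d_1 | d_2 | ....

rank_ℚ(R)=1; free=3−1=2
SNF(R) diag = [3] → torsion [3]

Answer: M ≅ ℤ^2 ⊕ ℤ/3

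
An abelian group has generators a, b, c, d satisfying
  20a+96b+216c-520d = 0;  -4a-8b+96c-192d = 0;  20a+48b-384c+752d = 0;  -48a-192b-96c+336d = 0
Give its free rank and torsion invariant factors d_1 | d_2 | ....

Answer: M ≅ ℤ/4 ⊕ ℤ/8 ⊕ ℤ/24 ⊕ ℤ/48

Derivation:
rank_ℚ(R)=4; free=4−4=0
SNF(R) diag = [4, 8, 24, 48] → torsion [4, 8, 24, 48]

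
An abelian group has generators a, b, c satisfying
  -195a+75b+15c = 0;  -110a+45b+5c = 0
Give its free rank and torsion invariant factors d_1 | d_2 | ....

rank_ℚ(R)=2; free=3−2=1
SNF(R) diag = [5, 15] → torsion [5, 15]

Answer: M ≅ ℤ^1 ⊕ ℤ/5 ⊕ ℤ/15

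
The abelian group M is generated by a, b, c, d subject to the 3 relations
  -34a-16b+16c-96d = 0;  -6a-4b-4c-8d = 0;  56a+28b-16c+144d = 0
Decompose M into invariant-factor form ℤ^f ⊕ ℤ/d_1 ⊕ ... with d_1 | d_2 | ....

rank_ℚ(R)=3; free=4−3=1
SNF(R) diag = [2, 4, 4] → torsion [2, 4, 4]

Answer: M ≅ ℤ^1 ⊕ ℤ/2 ⊕ ℤ/4 ⊕ ℤ/4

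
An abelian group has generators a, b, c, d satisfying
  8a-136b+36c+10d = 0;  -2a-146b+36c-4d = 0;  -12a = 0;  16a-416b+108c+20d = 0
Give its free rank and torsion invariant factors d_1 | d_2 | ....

rank_ℚ(R)=4; free=4−4=0
SNF(R) diag = [2, 6, 12, 36] → torsion [2, 6, 12, 36]

Answer: M ≅ ℤ/2 ⊕ ℤ/6 ⊕ ℤ/12 ⊕ ℤ/36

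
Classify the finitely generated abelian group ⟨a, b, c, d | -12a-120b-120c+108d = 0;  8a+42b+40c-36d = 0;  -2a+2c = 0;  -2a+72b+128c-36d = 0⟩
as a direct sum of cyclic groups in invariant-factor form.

Answer: M ≅ ℤ/2 ⊕ ℤ/6 ⊕ ℤ/18 ⊕ ℤ/36

Derivation:
rank_ℚ(R)=4; free=4−4=0
SNF(R) diag = [2, 6, 18, 36] → torsion [2, 6, 18, 36]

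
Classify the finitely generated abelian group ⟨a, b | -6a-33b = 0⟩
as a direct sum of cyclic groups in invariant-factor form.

rank_ℚ(R)=1; free=2−1=1
SNF(R) diag = [3] → torsion [3]

Answer: M ≅ ℤ^1 ⊕ ℤ/3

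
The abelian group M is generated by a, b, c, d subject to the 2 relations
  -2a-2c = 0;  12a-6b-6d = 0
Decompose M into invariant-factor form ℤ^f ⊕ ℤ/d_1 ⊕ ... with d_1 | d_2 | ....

Answer: M ≅ ℤ^2 ⊕ ℤ/2 ⊕ ℤ/6

Derivation:
rank_ℚ(R)=2; free=4−2=2
SNF(R) diag = [2, 6] → torsion [2, 6]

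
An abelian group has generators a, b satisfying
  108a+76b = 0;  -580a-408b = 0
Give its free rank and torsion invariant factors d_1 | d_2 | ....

rank_ℚ(R)=2; free=2−2=0
SNF(R) diag = [4, 4] → torsion [4, 4]

Answer: M ≅ ℤ/4 ⊕ ℤ/4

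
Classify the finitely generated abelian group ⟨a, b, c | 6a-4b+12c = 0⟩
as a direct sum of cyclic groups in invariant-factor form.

Answer: M ≅ ℤ^2 ⊕ ℤ/2

Derivation:
rank_ℚ(R)=1; free=3−1=2
SNF(R) diag = [2] → torsion [2]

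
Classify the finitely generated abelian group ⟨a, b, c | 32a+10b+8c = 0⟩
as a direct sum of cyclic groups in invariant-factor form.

Answer: M ≅ ℤ^2 ⊕ ℤ/2

Derivation:
rank_ℚ(R)=1; free=3−1=2
SNF(R) diag = [2] → torsion [2]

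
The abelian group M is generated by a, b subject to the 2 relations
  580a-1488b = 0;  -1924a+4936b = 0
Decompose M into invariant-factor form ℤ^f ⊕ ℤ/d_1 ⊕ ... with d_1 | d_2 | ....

Answer: M ≅ ℤ/4 ⊕ ℤ/8

Derivation:
rank_ℚ(R)=2; free=2−2=0
SNF(R) diag = [4, 8] → torsion [4, 8]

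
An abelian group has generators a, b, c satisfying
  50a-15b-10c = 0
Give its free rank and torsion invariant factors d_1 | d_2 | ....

Answer: M ≅ ℤ^2 ⊕ ℤ/5

Derivation:
rank_ℚ(R)=1; free=3−1=2
SNF(R) diag = [5] → torsion [5]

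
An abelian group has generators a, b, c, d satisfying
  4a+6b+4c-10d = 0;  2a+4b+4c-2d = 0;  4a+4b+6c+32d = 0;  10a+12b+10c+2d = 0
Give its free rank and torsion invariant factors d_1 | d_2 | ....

Answer: M ≅ ℤ/2 ⊕ ℤ/2 ⊕ ℤ/6 ⊕ ℤ/12

Derivation:
rank_ℚ(R)=4; free=4−4=0
SNF(R) diag = [2, 2, 6, 12] → torsion [2, 2, 6, 12]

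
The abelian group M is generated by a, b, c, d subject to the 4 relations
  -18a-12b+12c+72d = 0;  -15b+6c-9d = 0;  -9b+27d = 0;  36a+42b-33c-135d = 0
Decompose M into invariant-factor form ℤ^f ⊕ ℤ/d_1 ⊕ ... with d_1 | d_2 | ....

rank_ℚ(R)=4; free=4−4=0
SNF(R) diag = [3, 9, 18, 36] → torsion [3, 9, 18, 36]

Answer: M ≅ ℤ/3 ⊕ ℤ/9 ⊕ ℤ/18 ⊕ ℤ/36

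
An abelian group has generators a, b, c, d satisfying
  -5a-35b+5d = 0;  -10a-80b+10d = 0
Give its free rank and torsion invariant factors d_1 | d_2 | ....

Answer: M ≅ ℤ^2 ⊕ ℤ/5 ⊕ ℤ/10

Derivation:
rank_ℚ(R)=2; free=4−2=2
SNF(R) diag = [5, 10] → torsion [5, 10]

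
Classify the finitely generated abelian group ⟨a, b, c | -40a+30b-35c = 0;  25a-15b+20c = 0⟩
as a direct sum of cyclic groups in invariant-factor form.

Answer: M ≅ ℤ^1 ⊕ ℤ/5 ⊕ ℤ/15

Derivation:
rank_ℚ(R)=2; free=3−2=1
SNF(R) diag = [5, 15] → torsion [5, 15]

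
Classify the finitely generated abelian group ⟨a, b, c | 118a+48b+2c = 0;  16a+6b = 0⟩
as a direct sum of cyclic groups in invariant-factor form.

Answer: M ≅ ℤ^1 ⊕ ℤ/2 ⊕ ℤ/2

Derivation:
rank_ℚ(R)=2; free=3−2=1
SNF(R) diag = [2, 2] → torsion [2, 2]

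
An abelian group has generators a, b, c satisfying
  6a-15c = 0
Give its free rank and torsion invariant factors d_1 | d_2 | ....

Answer: M ≅ ℤ^2 ⊕ ℤ/3

Derivation:
rank_ℚ(R)=1; free=3−1=2
SNF(R) diag = [3] → torsion [3]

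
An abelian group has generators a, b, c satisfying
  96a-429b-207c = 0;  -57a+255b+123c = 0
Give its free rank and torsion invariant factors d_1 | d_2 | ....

rank_ℚ(R)=2; free=3−2=1
SNF(R) diag = [3, 3] → torsion [3, 3]

Answer: M ≅ ℤ^1 ⊕ ℤ/3 ⊕ ℤ/3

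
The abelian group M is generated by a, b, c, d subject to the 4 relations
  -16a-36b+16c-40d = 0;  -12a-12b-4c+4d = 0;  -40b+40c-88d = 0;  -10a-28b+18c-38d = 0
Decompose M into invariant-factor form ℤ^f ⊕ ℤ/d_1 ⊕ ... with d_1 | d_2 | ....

Answer: M ≅ ℤ/2 ⊕ ℤ/4 ⊕ ℤ/8 ⊕ ℤ/16

Derivation:
rank_ℚ(R)=4; free=4−4=0
SNF(R) diag = [2, 4, 8, 16] → torsion [2, 4, 8, 16]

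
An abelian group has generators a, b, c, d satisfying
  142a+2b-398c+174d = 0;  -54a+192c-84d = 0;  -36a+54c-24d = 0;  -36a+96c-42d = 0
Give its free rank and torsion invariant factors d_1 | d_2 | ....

rank_ℚ(R)=4; free=4−4=0
SNF(R) diag = [2, 6, 6, 18] → torsion [2, 6, 6, 18]

Answer: M ≅ ℤ/2 ⊕ ℤ/6 ⊕ ℤ/6 ⊕ ℤ/18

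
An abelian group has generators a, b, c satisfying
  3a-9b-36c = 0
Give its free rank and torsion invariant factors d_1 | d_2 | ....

rank_ℚ(R)=1; free=3−1=2
SNF(R) diag = [3] → torsion [3]

Answer: M ≅ ℤ^2 ⊕ ℤ/3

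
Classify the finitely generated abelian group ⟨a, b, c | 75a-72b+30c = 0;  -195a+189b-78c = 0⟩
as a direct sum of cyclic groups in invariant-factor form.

Answer: M ≅ ℤ^1 ⊕ ℤ/3 ⊕ ℤ/9

Derivation:
rank_ℚ(R)=2; free=3−2=1
SNF(R) diag = [3, 9] → torsion [3, 9]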